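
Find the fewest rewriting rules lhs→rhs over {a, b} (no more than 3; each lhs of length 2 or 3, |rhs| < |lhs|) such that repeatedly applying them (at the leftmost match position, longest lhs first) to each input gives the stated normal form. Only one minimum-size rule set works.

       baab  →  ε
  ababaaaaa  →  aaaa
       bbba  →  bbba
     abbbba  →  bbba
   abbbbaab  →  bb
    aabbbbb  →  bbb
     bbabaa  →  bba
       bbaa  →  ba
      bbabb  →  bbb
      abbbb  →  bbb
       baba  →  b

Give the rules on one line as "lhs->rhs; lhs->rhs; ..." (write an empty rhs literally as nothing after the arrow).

  | baab => ab => ε
  | ababaaaaa => baaaaa => aaaa
  | bbba
  | abbbba => bbba

ab->; aba->; baa->a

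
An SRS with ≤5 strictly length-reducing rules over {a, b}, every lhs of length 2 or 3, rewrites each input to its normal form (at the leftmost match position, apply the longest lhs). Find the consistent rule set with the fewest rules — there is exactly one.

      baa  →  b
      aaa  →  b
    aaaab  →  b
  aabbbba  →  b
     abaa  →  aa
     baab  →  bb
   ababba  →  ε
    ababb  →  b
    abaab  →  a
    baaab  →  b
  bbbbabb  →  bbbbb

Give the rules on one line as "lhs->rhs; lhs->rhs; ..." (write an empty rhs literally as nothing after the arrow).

aaa->b; ab->; ba->; baa->b

  | baa => b
  | aaa => b
  | aaaab => bab => b
  | aabbbba => abbba => bba => b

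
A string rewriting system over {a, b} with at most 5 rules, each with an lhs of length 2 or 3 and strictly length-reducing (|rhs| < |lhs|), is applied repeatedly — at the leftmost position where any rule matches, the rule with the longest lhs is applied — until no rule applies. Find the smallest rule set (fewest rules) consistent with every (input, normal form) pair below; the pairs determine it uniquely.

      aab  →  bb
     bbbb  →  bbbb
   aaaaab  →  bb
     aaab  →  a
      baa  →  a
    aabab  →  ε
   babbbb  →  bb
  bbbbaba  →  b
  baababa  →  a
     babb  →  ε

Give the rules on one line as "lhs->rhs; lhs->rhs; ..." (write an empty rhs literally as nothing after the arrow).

aa->b; ab->; ba->; bab->a

  | aab => bb
  | bbbb
  | aaaaab => baaab => aab => bb
  | aaab => bab => a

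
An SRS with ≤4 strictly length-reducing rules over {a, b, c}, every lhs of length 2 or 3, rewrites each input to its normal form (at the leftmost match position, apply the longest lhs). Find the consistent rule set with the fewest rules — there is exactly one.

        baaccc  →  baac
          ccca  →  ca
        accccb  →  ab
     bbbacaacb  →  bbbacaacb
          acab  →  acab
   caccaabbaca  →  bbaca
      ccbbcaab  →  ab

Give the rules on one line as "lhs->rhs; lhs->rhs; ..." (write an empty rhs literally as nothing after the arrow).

aaa->c; bc->a; cc->

  | baaccc => baac
  | ccca => ca
  | accccb => accb => ab
  | bbbacaacb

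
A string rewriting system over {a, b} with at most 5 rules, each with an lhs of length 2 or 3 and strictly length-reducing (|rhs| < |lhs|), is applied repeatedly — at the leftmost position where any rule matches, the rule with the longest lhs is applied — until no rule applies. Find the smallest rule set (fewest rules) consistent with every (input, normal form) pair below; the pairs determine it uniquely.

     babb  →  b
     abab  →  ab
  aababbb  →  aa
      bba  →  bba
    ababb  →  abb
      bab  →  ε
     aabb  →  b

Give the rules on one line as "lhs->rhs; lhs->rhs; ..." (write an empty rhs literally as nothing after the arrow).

aab->; aba->a; bab->; bbb->a

  | babb => b
  | abab => ab
  | aababbb => abbb => aa
  | bba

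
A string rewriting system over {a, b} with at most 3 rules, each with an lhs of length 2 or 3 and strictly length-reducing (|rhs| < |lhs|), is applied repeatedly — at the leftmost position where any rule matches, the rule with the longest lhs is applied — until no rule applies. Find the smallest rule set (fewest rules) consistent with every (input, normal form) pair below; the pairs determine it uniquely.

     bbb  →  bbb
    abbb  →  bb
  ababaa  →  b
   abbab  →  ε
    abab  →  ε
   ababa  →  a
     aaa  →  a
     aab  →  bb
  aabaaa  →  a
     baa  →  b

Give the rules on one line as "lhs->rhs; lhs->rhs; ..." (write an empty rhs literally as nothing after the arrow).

  | bbb
  | abbb => bb
  | ababaa => abaa => aa => b
  | abbab => bab => ab => ε

aa->b; ab->; ba->a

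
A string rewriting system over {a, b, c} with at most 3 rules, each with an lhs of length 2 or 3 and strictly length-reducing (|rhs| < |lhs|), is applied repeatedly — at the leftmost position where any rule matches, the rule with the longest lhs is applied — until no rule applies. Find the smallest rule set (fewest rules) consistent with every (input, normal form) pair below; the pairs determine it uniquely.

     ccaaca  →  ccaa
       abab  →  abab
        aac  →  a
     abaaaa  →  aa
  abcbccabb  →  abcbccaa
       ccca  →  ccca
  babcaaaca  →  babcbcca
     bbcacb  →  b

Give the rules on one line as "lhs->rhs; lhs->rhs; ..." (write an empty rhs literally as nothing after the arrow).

  | ccaaca => ccaa
  | abab
  | aac => a
  | abaaaa => abbca => aaca => aa

aaa->bc; ac->; bb->a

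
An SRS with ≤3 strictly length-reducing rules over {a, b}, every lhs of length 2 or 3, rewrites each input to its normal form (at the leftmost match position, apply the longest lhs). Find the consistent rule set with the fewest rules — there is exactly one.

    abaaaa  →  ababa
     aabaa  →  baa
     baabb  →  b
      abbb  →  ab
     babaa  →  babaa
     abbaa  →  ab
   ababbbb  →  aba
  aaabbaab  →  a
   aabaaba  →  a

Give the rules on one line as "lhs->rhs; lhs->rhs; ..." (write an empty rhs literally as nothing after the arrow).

  | abaaaa => ababa
  | aabaa => baa
  | baabb => bbb => b
  | abbb => ab

aaa->ab; aab->b; bb->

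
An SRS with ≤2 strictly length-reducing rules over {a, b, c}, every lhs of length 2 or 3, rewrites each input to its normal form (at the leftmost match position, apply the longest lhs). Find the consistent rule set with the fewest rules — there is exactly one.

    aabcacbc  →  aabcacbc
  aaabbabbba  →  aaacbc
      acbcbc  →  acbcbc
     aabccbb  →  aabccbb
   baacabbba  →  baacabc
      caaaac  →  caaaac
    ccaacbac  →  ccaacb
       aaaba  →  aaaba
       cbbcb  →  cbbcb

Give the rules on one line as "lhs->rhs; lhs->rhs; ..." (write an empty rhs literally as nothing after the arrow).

bac->b; bba->c

  | aabcacbc
  | aaabbabbba => aaacbbba => aaacbc
  | acbcbc
  | aabccbb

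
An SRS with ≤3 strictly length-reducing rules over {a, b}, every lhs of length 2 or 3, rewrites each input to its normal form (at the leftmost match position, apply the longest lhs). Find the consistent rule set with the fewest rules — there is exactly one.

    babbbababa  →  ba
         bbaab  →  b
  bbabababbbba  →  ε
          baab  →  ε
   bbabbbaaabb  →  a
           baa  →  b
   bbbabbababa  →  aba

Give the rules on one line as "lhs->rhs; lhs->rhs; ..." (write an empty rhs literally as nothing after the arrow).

aa->; bab->b; bb->

  | babbbababa => bbbababa => bababa => baba => ba
  | bbaab => aab => b
  | bbabababbbba => abababbbba => ababbbba => abbbba => abba => aa => ε
  | baab => bb => ε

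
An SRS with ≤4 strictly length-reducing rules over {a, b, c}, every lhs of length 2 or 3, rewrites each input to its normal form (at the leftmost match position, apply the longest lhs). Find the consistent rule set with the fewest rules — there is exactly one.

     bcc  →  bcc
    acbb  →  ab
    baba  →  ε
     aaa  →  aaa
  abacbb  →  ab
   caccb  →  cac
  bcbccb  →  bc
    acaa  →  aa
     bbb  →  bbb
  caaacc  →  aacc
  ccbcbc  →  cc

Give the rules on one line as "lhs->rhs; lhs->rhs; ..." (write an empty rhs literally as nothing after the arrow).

ba->; caa->a; cb->

  | bcc
  | acbb => ab
  | baba => ba => ε
  | aaa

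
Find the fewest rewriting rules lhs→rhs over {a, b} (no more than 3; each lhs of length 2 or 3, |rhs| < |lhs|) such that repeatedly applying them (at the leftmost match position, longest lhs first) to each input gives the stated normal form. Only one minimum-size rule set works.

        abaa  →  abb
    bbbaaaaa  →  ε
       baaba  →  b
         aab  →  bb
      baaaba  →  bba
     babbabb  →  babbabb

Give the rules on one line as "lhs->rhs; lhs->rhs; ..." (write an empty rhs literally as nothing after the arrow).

aa->b; aaa->; bbb->a

  | abaa => abb
  | bbbaaaaa => aaaaaa => aaa => ε
  | baaba => bbba => aa => b
  | aab => bb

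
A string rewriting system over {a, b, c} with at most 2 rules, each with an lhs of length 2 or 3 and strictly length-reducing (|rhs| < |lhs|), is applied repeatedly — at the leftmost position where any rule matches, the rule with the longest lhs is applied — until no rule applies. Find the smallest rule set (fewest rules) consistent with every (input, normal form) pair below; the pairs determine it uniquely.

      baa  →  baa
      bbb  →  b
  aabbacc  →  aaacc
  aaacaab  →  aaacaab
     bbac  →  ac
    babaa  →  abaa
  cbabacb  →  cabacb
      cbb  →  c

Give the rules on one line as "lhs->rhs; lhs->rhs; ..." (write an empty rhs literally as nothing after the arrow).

bab->ab; bb->

  | baa
  | bbb => b
  | aabbacc => aaacc
  | aaacaab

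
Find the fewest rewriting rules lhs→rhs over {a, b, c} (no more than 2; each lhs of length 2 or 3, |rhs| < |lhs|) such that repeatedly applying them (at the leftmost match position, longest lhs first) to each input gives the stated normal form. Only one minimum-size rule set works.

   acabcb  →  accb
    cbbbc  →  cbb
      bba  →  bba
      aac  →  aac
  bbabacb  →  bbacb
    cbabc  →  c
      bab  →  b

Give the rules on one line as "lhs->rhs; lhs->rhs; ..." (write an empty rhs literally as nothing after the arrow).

ab->; bc->

  | acabcb => accb
  | cbbbc => cbb
  | bba
  | aac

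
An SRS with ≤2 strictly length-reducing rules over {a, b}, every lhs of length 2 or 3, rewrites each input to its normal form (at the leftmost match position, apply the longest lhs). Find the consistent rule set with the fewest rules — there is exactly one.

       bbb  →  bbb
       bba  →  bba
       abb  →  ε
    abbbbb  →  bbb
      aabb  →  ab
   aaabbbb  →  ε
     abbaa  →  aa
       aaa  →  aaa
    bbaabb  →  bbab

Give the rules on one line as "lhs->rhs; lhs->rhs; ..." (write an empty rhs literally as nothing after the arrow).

  | bbb
  | bba
  | abb => ε
  | abbbbb => bbb

aab->a; abb->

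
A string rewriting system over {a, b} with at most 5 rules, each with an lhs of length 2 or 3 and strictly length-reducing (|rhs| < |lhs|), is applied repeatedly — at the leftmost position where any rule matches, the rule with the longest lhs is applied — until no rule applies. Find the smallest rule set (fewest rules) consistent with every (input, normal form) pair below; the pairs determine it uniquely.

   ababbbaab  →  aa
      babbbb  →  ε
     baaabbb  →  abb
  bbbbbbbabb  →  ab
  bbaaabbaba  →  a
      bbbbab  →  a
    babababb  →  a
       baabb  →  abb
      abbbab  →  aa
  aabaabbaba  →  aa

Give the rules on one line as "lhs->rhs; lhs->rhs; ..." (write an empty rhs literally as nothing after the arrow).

  | ababbbaab => ababbaab => ababaab => abaaab => aaab => aa
  | babbbb => babbb => babb => bab => ba => ε
  | baaabbb => aabbb => abb
  | bbbbbbbabb => abbbbabb => aababb => aabb => ab

aab->a; ba->; bab->ba; bbb->a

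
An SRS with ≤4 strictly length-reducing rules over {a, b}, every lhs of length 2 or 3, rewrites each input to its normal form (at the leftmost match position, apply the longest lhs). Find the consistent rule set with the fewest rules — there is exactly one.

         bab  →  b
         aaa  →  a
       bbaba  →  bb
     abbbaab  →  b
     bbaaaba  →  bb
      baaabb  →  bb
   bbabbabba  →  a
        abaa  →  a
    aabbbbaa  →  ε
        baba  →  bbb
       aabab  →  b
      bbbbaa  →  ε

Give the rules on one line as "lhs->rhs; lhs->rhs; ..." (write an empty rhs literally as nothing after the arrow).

aa->; ab->; aba->bb; bba->a

  | bab => b
  | aaa => a
  | bbaba => aba => bb
  | abbbaab => bbaab => aab => b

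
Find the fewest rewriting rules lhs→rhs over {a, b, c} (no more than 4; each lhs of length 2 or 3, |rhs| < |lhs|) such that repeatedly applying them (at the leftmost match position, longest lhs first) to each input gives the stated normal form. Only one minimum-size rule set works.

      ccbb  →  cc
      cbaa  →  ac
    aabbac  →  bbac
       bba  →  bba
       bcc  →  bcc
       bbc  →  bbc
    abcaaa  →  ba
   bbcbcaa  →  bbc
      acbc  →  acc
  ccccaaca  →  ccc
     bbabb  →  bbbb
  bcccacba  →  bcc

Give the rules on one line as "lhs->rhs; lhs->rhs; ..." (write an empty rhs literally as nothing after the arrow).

ab->b; ca->; caa->ac; cb->c

  | ccbb => ccb => cc
  | cbaa => caa => ac
  | aabbac => abbac => bbac
  | bba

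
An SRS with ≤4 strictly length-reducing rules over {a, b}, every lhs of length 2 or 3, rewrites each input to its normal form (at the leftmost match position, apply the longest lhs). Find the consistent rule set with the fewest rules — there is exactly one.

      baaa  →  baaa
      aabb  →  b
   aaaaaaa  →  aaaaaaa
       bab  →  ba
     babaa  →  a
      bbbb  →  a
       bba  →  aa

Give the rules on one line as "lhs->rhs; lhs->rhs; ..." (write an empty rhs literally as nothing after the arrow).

aab->; ab->a; aba->bb; bb->a

  | baaa
  | aabb => b
  | aaaaaaa
  | bab => ba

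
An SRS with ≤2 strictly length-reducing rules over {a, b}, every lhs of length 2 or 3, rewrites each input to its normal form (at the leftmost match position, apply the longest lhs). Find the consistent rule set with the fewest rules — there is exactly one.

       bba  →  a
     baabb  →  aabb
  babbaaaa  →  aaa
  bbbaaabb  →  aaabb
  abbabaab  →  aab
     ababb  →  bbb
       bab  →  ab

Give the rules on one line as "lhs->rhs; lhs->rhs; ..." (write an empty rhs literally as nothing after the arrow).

  | bba => ba => a
  | baabb => aabb
  | babbaaaa => abbaaaa => abaaaa => baaa => aaa
  | bbbaaabb => bbaaabb => baaabb => aaabb

aba->b; ba->a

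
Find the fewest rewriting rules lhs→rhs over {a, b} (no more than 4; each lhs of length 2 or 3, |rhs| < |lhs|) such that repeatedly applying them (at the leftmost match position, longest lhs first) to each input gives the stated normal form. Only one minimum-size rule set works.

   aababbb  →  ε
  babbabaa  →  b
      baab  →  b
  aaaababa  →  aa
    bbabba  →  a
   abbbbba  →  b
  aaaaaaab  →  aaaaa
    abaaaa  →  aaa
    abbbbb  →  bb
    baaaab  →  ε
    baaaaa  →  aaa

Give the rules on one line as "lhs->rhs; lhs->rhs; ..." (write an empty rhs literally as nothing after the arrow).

  | aababbb => abbb => aab => ε
  | babbabaa => bbabaa => bbaa => b
  | baab => b
  | aaaababa => aaaba => aa

aab->; ba->; baa->; bbb->ab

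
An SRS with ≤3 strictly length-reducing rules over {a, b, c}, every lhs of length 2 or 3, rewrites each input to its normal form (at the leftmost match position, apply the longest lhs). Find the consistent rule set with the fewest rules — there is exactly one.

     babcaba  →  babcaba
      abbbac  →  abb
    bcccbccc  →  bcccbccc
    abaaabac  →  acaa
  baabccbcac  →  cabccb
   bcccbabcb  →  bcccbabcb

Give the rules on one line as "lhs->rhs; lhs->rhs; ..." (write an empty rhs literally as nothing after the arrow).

  | babcaba
  | abbbac => abb
  | bcccbccc
  | abaaabac => acaabac => acaa

baa->ca; bac->; cac->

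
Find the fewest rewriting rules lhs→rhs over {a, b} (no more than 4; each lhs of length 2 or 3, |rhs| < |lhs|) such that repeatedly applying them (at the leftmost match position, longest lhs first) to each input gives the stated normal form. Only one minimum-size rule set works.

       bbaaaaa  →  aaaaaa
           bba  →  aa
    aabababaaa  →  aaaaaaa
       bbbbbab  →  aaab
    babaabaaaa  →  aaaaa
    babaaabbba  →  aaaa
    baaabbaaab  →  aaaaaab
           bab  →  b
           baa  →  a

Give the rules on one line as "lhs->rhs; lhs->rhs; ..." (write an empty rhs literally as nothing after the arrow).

aba->aa; ba->; bb->a

  | bbaaaaa => aaaaaa
  | bba => aa
  | aabababaaa => aaababaaa => aaaabaaa => aaaaaaa
  | bbbbbab => abbbab => aabab => aaab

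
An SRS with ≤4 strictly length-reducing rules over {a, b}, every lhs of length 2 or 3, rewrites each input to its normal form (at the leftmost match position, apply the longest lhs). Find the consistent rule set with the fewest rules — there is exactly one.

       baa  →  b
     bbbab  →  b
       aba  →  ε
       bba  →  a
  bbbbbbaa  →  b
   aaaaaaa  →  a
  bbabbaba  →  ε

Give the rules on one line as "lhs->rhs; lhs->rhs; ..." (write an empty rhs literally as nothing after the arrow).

  | baa => aa => b
  | bbbab => bbab => bab => ab => b
  | aba => ε
  | bba => ba => a

aa->b; ab->b; aba->; ba->a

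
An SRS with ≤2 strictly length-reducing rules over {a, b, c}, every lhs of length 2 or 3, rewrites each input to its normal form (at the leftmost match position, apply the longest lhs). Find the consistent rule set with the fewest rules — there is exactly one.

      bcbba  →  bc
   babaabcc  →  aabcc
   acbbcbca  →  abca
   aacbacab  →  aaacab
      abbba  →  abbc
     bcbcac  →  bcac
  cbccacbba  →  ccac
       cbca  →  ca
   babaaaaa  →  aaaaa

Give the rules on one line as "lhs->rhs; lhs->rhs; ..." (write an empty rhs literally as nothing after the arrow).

  | bcbba => bba => bc
  | babaabcc => cbaabcc => aabcc
  | acbbcbca => abcbca => abca
  | aacbacab => aaacab

ba->c; cb->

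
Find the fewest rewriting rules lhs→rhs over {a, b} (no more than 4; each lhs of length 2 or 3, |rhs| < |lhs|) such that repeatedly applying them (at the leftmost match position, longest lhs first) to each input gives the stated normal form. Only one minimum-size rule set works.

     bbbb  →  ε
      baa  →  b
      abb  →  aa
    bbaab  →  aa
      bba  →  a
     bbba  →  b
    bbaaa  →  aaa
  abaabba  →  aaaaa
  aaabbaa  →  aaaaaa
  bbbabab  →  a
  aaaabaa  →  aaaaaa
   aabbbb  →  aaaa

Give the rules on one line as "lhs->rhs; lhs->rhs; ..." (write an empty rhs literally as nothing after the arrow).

  | bbbb => bb => ε
  | baa => ba => b
  | abb => aa
  | bbaab => aab => aa

ab->a; abb->aa; ba->b; bb->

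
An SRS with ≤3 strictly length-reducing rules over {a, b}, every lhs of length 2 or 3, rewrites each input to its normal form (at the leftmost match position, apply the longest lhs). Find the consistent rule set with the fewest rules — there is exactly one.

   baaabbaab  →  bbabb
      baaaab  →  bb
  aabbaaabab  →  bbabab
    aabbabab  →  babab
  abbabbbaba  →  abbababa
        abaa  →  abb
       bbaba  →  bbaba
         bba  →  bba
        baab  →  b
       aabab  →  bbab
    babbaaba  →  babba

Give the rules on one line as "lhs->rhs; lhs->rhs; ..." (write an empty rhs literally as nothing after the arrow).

aa->b; bbb->b

  | baaabbaab => bbabbaab => bbabbbb => bbabb
  | baaaab => bbaab => bbbb => bb
  | aabbaaabab => bbbaaabab => baaabab => bbabab
  | aabbabab => bbbabab => babab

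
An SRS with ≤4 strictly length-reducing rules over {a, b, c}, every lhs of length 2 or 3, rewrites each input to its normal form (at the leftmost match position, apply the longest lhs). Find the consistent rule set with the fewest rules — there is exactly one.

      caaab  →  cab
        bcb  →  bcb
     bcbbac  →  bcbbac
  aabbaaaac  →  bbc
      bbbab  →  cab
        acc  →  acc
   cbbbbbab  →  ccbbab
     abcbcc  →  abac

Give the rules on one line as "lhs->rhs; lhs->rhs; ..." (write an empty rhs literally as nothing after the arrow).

  | caaab => cab
  | bcb
  | bcbbac
  | aabbaaaac => bbaaaac => bbaac => bbc

aa->; bbb->c; cbc->a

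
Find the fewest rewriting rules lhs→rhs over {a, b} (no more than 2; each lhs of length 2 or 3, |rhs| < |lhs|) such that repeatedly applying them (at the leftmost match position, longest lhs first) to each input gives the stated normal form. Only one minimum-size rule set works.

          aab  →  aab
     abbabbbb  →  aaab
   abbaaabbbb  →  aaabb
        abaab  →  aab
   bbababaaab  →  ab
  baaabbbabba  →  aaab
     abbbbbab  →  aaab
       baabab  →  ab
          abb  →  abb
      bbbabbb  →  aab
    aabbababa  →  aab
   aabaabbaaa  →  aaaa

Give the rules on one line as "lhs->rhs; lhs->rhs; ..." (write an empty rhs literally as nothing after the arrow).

  | aab
  | abbabbbb => abbbbb => aabbb => aaab
  | abbaaabbbb => abaabbbb => aabbbb => aaabb
  | abaab => aab

ba->; bbb->ab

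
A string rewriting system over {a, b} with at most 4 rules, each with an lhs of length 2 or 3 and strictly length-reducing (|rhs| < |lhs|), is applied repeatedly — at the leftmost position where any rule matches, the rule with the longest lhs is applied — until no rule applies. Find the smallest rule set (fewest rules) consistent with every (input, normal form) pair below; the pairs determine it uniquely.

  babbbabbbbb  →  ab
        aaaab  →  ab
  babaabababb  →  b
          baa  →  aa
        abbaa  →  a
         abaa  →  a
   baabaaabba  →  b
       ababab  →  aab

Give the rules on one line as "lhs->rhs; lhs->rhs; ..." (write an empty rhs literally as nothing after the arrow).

aaa->b; aba->b; ba->a; bb->a

  | babbbabbbbb => abbbabbbbb => aababbbbb => abbbbbb => aabbbb => aaabb => bbb => ab
  | aaaab => bab => ab
  | babaabababb => abaabababb => babababb => abababb => bbabb => aabb => aaa => b
  | baa => aa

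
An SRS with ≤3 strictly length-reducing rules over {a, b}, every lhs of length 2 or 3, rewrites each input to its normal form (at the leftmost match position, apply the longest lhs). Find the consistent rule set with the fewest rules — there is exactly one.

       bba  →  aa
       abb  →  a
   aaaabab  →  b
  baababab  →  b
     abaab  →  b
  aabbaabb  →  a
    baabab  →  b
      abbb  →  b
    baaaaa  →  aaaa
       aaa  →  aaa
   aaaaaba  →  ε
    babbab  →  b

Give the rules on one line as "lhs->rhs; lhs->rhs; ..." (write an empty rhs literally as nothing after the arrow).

  | bba => aa
  | abb => bb => a
  | aaaabab => aaabab => aabab => abab => bab => b
  | baababab => ababab => babab => bab => b

ab->b; ba->; bb->a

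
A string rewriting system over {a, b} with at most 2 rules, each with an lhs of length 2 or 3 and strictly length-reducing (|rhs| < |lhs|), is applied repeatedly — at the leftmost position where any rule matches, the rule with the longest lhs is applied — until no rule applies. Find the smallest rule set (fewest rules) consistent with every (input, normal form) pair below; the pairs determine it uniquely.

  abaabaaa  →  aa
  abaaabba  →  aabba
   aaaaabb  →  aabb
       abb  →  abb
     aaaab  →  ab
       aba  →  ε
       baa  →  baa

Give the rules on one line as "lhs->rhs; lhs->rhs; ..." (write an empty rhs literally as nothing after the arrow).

  | abaabaaa => abaaa => aa
  | abaaabba => aabba
  | aaaaabb => aabb
  | abb

aaa->; aba->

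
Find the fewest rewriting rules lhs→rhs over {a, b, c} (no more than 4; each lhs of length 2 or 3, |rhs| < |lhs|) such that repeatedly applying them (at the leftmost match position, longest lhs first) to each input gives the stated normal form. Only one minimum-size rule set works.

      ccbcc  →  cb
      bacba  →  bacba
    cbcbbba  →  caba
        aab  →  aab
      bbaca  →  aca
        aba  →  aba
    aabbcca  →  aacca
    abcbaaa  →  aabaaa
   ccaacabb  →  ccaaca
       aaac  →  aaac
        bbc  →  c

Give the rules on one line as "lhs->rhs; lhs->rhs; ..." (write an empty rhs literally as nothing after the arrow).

  | ccbcc => ccac => cb
  | bacba
  | cbcbbba => cabbba => caba
  | aab

bb->; bc->a; cac->b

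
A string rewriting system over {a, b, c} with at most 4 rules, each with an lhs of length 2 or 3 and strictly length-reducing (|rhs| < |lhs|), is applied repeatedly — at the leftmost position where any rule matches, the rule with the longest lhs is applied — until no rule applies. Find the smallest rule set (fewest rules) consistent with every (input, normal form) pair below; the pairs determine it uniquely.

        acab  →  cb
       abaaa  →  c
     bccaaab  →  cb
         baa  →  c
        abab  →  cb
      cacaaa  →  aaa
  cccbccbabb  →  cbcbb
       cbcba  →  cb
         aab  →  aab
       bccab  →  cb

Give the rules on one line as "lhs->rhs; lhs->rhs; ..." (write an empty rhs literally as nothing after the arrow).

ac->c; ba->c; ca->c; cc->

  | acab => cab => cb
  | abaaa => acaa => caa => ca => c
  | bccaaab => baaab => caab => cab => cb
  | baa => ca => c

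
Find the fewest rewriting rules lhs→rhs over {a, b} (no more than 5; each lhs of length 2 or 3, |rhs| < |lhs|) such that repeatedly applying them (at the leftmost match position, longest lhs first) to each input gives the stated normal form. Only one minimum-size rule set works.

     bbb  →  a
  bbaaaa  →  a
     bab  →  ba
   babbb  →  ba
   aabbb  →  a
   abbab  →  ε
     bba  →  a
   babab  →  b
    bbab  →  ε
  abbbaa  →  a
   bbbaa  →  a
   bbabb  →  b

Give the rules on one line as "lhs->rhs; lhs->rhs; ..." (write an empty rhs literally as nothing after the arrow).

  | bbb => ab => a
  | bbaaaa => aaaaa => aaaa => aaa => aa => a
  | bab => ba
  | babbb => babb => bab => ba

aa->a; aab->; ab->a; bb->a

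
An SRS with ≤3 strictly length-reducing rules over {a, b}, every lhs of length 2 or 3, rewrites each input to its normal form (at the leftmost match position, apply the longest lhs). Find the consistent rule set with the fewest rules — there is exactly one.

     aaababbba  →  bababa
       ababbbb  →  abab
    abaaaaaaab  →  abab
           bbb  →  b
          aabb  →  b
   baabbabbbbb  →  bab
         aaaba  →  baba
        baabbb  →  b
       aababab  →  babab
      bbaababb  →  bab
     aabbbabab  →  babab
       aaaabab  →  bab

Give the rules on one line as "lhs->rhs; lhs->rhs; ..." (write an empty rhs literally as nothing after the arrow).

  | aaababbba => bababbba => bababba => bababa
  | ababbbb => ababbb => ababb => abab
  | abaaaaaaab => abbaaaaab => abaaaaab => abbaaab => abaaab => abbab => abab
  | bbb => bb => b

aa->b; bb->b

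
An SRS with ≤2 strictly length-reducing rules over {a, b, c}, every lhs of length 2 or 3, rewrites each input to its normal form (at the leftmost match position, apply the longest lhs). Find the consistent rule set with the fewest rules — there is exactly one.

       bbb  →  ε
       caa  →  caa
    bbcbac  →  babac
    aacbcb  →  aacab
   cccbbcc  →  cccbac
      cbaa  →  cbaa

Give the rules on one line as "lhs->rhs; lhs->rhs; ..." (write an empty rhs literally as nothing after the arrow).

  | bbb => ε
  | caa
  | bbcbac => babac
  | aacbcb => aacab

bbb->; bc->a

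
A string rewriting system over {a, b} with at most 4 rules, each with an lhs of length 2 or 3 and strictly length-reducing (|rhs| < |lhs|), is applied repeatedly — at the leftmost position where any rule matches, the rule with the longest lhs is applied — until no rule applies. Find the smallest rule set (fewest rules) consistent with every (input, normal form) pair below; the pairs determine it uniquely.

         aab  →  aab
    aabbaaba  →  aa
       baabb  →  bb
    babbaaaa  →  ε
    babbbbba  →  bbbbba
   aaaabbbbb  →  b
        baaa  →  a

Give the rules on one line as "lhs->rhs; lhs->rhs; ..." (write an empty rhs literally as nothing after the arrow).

  | aab
  | aabbaaba => abaaba => aaba => aa
  | baabb => bb
  | babbaaaa => bbaaaa => baa => ε

aba->a; abb->b; baa->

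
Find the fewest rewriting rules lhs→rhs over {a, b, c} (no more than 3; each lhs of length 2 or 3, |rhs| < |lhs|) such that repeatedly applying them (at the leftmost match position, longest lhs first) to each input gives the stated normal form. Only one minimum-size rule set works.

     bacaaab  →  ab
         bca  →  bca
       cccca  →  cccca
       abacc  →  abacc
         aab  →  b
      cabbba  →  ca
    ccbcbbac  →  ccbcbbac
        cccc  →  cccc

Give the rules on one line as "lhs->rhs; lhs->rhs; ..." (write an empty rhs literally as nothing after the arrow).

aa->; aca->bb; bbb->a

  | bacaaab => bbbaab => aaab => ab
  | bca
  | cccca
  | abacc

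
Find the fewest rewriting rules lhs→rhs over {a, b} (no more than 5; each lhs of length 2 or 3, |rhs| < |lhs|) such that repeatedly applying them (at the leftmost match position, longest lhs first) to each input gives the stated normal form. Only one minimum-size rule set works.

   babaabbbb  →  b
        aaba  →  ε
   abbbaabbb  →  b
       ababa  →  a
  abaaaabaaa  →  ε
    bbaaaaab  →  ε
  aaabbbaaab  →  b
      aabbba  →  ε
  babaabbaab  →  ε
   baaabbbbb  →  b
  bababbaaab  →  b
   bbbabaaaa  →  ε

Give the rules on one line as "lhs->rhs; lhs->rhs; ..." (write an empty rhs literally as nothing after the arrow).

  | babaabbbb => baabbbb => abbbb => bbb => bb => b
  | aaba => bba => ba => ε
  | abbbaabbb => bbaabbb => baabbb => abbb => bb => b
  | ababa => aba => a

aa->b; ab->; ba->; bb->b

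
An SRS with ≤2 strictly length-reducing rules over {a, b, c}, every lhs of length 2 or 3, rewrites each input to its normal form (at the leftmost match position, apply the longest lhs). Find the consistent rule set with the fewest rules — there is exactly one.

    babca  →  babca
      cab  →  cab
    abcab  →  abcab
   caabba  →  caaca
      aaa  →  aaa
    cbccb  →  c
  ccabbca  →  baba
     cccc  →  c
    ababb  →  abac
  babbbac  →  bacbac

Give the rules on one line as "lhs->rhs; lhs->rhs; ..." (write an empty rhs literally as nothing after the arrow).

  | babca
  | cab
  | abcab
  | caabba => caaca

bb->c; cc->b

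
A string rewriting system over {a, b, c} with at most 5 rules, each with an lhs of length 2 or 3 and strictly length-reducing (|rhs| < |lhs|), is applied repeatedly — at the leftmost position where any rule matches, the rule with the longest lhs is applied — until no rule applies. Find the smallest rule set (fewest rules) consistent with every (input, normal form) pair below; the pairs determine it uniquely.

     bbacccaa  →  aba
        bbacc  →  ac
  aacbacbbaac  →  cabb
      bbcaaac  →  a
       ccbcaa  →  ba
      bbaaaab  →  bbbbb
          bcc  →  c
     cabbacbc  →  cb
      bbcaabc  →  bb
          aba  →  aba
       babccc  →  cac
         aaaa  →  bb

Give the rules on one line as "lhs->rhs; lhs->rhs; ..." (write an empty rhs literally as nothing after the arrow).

aa->b; bac->ca; bc->; cca->b

  | bbacccaa => bcaccaa => accaa => aba
  | bbacc => bcac => ac
  | aacbacbbaac => bcbacbbaac => bacbbaac => cabbaac => cabbbc => cabb
  | bbcaaac => baaac => bbac => bca => a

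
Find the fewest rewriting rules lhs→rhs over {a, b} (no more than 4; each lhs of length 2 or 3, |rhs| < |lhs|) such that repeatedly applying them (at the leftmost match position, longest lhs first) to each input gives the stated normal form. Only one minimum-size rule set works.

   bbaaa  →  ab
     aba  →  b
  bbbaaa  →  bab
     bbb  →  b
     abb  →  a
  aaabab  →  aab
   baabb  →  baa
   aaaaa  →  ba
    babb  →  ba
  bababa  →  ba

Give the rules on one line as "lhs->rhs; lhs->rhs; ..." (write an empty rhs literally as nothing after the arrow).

  | bbaaa => aaa => ab
  | aba => b
  | bbbaaa => baaa => bab
  | bbb => b

aaa->ab; aba->b; bb->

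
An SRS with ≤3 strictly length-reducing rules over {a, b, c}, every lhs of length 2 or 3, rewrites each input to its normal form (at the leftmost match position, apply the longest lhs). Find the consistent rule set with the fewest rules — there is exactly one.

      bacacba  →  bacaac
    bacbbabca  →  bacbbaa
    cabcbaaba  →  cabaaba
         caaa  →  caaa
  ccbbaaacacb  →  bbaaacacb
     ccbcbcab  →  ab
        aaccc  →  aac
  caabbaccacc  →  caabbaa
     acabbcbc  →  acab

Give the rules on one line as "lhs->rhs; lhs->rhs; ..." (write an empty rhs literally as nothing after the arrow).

  | bacacba => bacaac
  | bacbbabca => bacbbaa
  | cabcbaaba => cabaaba
  | caaa

bc->; cba->ac; cc->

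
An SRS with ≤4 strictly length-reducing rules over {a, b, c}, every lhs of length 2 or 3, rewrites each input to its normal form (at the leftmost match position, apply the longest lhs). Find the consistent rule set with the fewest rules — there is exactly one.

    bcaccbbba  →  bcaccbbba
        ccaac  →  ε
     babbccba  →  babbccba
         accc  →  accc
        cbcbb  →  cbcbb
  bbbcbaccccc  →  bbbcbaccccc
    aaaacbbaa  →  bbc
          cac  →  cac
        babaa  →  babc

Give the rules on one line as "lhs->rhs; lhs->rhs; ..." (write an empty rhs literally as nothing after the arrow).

  | bcaccbbba
  | ccaac => caac => aac => ε
  | babbccba
  | accc

aa->c; aac->; caa->aa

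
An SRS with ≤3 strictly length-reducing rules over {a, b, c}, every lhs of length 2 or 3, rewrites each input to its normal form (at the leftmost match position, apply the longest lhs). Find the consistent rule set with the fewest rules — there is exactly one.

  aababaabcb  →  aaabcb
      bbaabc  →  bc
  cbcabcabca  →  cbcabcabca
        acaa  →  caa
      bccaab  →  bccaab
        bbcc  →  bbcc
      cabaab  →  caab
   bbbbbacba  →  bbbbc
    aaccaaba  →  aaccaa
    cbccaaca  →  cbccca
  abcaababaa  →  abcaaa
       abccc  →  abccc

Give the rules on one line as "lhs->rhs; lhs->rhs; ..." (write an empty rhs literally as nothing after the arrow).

aca->ca; ba->

  | aababaabcb => aabaabcb => aaabcb
  | bbaabc => babc => bc
  | cbcabcabca
  | acaa => caa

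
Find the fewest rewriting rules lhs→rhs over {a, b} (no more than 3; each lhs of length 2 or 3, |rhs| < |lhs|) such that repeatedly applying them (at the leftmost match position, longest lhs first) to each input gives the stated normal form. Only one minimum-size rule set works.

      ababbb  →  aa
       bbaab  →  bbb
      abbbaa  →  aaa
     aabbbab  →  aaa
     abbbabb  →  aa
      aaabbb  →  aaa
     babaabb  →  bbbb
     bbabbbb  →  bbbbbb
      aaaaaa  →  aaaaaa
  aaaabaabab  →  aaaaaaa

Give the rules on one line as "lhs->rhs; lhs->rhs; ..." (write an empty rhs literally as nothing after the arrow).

ab->a; ba->b

  | ababbb => aabbb => aabb => aab => aa
  | bbaab => bbab => bbb
  | abbbaa => abbaa => abaa => aaa
  | aabbbab => aabbab => aabab => aaab => aaa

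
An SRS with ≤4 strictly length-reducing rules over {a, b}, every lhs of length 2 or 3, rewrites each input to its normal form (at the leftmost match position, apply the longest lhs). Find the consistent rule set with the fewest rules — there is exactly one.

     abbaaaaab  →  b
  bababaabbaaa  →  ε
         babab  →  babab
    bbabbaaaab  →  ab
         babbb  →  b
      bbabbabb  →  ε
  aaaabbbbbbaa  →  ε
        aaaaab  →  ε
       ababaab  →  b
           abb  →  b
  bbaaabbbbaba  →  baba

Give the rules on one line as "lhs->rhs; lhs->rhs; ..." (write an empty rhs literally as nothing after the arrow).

aa->; aaa->b; abb->b; bb->

  | abbaaaaab => baaaaab => bbaab => aab => b
  | bababaabbaaa => bababbbaaa => babbbaaa => bbbaaa => baaa => bb => ε
  | babab
  | bbabbaaaab => abbaaaab => baaaab => bbab => ab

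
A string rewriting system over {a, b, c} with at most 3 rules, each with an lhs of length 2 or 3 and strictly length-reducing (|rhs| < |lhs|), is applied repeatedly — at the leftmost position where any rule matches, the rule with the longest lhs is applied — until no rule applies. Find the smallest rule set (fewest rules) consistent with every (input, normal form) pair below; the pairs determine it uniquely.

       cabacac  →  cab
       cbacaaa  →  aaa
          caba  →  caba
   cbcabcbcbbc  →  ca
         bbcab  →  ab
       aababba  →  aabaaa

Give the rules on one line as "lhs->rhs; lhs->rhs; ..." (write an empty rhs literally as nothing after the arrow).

  | cabacac => cabac => cab
  | cbacaaa => acaaa => aaa
  | caba
  | cbcabcbcbbc => cabcbcbbc => cabcbbc => cabbc => caac => ca

ac->; bb->a; cb->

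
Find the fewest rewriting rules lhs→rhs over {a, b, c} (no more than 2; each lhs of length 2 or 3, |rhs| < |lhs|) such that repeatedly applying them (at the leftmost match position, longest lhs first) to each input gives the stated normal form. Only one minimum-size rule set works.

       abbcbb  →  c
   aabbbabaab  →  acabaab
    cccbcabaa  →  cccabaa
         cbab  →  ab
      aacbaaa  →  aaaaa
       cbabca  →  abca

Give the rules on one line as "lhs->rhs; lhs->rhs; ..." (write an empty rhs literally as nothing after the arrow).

  | abbcbb => cccbb => ccb => c
  | aabbbabaab => accbabaab => acabaab
  | cccbcabaa => cccabaa
  | cbab => ab

abb->cc; cb->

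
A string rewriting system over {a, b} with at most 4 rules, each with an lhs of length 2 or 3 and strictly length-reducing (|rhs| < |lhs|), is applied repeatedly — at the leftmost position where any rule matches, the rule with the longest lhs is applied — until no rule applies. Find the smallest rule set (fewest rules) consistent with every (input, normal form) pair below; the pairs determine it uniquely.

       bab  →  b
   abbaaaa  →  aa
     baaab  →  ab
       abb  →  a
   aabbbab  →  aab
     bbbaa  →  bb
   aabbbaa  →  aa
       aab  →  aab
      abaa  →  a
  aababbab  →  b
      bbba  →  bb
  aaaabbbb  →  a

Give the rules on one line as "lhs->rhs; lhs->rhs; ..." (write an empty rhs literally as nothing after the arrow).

  | bab => b
  | abbaaaa => aaaaa => aa
  | baaab => ab
  | abb => a

aaa->; abb->a; ba->; baa->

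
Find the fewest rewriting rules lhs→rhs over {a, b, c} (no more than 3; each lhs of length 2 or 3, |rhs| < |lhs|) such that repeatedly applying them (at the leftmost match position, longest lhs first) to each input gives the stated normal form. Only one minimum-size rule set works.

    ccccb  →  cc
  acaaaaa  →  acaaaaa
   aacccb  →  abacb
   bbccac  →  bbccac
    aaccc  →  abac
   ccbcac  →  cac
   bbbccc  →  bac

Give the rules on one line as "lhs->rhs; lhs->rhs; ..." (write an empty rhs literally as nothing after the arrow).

  | ccccb => cc
  | acaaaaa
  | aacccb => abacb
  | bbccac

acc->ba; bbb->a; ccb->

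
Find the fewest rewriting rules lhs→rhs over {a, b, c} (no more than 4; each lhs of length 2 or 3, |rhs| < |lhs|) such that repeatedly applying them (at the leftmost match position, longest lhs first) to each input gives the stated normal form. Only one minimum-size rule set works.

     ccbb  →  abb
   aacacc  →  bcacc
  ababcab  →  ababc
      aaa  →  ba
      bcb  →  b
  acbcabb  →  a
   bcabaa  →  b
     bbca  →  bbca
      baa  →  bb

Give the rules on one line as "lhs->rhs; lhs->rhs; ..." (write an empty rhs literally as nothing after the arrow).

  | ccbb => abb
  | aacacc => bcacc
  | ababcab => ababc
  | aaa => ba

aa->b; cab->c; cb->; ccb->ab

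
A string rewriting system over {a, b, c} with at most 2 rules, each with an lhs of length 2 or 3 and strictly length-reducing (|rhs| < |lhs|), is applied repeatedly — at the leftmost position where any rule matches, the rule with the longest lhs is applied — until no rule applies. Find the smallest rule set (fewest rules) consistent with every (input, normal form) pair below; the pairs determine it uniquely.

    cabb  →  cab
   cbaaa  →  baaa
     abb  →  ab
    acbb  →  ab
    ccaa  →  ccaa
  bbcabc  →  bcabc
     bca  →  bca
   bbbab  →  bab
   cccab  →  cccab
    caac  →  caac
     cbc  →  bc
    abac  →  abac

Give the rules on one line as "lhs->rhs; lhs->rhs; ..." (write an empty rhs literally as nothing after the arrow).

bb->b; cb->b

  | cabb => cab
  | cbaaa => baaa
  | abb => ab
  | acbb => abb => ab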